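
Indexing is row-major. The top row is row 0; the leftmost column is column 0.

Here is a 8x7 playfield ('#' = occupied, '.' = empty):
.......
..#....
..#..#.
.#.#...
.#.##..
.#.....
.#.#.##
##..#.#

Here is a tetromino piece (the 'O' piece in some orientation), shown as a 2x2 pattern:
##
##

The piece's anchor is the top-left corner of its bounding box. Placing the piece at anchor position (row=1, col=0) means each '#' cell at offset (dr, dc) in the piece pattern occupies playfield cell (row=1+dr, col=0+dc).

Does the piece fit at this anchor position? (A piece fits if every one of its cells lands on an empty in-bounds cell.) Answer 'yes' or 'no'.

Answer: yes

Derivation:
Check each piece cell at anchor (1, 0):
  offset (0,0) -> (1,0): empty -> OK
  offset (0,1) -> (1,1): empty -> OK
  offset (1,0) -> (2,0): empty -> OK
  offset (1,1) -> (2,1): empty -> OK
All cells valid: yes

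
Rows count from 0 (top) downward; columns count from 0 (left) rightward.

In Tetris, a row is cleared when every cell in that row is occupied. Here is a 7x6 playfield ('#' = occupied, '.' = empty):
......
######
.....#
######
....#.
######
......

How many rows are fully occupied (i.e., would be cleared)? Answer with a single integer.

Answer: 3

Derivation:
Check each row:
  row 0: 6 empty cells -> not full
  row 1: 0 empty cells -> FULL (clear)
  row 2: 5 empty cells -> not full
  row 3: 0 empty cells -> FULL (clear)
  row 4: 5 empty cells -> not full
  row 5: 0 empty cells -> FULL (clear)
  row 6: 6 empty cells -> not full
Total rows cleared: 3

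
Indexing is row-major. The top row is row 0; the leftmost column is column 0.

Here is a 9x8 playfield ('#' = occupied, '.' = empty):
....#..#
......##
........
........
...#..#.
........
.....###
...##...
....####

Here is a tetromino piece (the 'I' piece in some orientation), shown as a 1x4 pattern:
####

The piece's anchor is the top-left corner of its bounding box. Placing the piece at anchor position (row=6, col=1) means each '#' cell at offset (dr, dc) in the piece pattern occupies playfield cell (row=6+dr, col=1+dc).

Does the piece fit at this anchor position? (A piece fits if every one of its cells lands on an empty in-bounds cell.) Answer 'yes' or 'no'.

Check each piece cell at anchor (6, 1):
  offset (0,0) -> (6,1): empty -> OK
  offset (0,1) -> (6,2): empty -> OK
  offset (0,2) -> (6,3): empty -> OK
  offset (0,3) -> (6,4): empty -> OK
All cells valid: yes

Answer: yes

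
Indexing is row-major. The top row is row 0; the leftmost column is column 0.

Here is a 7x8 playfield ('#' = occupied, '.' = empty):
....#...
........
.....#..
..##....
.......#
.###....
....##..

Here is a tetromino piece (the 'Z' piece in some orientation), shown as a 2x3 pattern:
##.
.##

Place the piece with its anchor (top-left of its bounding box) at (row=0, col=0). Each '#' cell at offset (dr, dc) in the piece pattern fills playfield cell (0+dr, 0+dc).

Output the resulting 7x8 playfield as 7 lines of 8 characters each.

Answer: ##..#...
.##.....
.....#..
..##....
.......#
.###....
....##..

Derivation:
Fill (0+0,0+0) = (0,0)
Fill (0+0,0+1) = (0,1)
Fill (0+1,0+1) = (1,1)
Fill (0+1,0+2) = (1,2)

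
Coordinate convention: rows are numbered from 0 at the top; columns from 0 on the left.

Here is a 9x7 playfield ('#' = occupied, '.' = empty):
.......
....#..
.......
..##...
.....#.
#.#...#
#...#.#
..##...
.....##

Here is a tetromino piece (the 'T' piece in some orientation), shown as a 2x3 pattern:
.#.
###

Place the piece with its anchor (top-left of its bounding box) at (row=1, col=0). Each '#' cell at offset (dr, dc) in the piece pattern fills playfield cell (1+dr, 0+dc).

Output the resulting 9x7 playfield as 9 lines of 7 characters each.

Fill (1+0,0+1) = (1,1)
Fill (1+1,0+0) = (2,0)
Fill (1+1,0+1) = (2,1)
Fill (1+1,0+2) = (2,2)

Answer: .......
.#..#..
###....
..##...
.....#.
#.#...#
#...#.#
..##...
.....##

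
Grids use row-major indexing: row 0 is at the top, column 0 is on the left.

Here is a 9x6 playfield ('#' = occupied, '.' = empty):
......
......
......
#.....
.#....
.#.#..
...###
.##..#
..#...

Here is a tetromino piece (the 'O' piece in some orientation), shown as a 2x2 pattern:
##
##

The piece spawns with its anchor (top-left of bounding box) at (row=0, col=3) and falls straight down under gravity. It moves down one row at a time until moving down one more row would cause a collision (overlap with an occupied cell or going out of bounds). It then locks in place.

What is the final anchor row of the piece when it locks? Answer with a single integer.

Spawn at (row=0, col=3). Try each row:
  row 0: fits
  row 1: fits
  row 2: fits
  row 3: fits
  row 4: blocked -> lock at row 3

Answer: 3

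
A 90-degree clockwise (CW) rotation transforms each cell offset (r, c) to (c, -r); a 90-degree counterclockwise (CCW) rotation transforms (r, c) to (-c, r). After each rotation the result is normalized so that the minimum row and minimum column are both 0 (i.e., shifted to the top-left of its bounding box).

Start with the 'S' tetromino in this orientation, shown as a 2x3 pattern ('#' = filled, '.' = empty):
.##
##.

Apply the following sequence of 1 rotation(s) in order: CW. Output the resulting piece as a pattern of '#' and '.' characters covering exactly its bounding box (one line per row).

Start:
.##
##.
After rotation 1 (CW):
#.
##
.#

Answer: #.
##
.#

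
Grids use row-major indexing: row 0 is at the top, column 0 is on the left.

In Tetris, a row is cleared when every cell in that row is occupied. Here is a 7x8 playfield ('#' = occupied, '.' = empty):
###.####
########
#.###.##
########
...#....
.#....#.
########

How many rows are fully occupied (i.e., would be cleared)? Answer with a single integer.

Answer: 3

Derivation:
Check each row:
  row 0: 1 empty cell -> not full
  row 1: 0 empty cells -> FULL (clear)
  row 2: 2 empty cells -> not full
  row 3: 0 empty cells -> FULL (clear)
  row 4: 7 empty cells -> not full
  row 5: 6 empty cells -> not full
  row 6: 0 empty cells -> FULL (clear)
Total rows cleared: 3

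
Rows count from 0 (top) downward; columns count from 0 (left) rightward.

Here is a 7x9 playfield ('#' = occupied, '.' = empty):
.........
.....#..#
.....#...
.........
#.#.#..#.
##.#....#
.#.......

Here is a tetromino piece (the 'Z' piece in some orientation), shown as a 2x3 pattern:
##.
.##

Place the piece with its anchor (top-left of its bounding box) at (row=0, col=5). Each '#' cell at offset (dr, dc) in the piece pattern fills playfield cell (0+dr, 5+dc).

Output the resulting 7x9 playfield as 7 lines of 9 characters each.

Answer: .....##..
.....####
.....#...
.........
#.#.#..#.
##.#....#
.#.......

Derivation:
Fill (0+0,5+0) = (0,5)
Fill (0+0,5+1) = (0,6)
Fill (0+1,5+1) = (1,6)
Fill (0+1,5+2) = (1,7)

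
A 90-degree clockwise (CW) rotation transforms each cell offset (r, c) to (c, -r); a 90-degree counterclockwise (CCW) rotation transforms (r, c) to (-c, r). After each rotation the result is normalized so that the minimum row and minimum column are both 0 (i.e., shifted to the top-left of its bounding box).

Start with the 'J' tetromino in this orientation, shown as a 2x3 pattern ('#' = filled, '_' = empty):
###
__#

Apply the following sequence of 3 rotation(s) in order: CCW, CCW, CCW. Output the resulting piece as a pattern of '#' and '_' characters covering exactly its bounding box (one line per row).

Answer: _#
_#
##

Derivation:
Start:
###
__#
After rotation 1 (CCW):
##
#_
#_
After rotation 2 (CCW):
#__
###
After rotation 3 (CCW):
_#
_#
##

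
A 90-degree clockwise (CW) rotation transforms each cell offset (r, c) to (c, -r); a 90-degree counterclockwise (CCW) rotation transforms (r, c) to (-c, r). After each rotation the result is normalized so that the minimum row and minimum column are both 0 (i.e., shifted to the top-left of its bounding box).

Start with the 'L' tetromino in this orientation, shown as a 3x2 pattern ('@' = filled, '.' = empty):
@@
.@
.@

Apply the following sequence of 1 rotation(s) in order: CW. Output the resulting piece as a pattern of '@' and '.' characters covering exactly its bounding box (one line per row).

Start:
@@
.@
.@
After rotation 1 (CW):
..@
@@@

Answer: ..@
@@@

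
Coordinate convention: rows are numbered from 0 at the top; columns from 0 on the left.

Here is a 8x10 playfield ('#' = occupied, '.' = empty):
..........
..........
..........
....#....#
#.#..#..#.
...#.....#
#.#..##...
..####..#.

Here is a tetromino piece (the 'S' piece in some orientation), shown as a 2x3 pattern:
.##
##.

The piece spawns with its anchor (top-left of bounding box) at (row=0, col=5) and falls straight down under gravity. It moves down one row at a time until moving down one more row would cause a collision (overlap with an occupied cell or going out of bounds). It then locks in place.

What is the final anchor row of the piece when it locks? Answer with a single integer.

Answer: 2

Derivation:
Spawn at (row=0, col=5). Try each row:
  row 0: fits
  row 1: fits
  row 2: fits
  row 3: blocked -> lock at row 2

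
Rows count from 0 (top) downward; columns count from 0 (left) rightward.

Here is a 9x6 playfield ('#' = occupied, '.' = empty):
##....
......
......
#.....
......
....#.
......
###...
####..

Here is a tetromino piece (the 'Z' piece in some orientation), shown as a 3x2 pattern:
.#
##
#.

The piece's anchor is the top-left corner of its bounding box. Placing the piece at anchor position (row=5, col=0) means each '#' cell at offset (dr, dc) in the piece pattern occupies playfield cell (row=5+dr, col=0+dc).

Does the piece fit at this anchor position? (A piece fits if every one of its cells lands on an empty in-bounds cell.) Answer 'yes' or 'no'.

Check each piece cell at anchor (5, 0):
  offset (0,1) -> (5,1): empty -> OK
  offset (1,0) -> (6,0): empty -> OK
  offset (1,1) -> (6,1): empty -> OK
  offset (2,0) -> (7,0): occupied ('#') -> FAIL
All cells valid: no

Answer: no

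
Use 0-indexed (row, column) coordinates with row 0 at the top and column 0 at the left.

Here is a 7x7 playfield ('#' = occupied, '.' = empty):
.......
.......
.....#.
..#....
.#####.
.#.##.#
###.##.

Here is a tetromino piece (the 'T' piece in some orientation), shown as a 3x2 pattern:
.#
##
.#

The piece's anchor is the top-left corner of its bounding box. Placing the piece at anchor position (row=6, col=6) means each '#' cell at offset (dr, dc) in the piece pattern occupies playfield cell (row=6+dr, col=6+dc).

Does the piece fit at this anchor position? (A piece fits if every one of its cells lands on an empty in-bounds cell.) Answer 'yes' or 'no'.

Answer: no

Derivation:
Check each piece cell at anchor (6, 6):
  offset (0,1) -> (6,7): out of bounds -> FAIL
  offset (1,0) -> (7,6): out of bounds -> FAIL
  offset (1,1) -> (7,7): out of bounds -> FAIL
  offset (2,1) -> (8,7): out of bounds -> FAIL
All cells valid: no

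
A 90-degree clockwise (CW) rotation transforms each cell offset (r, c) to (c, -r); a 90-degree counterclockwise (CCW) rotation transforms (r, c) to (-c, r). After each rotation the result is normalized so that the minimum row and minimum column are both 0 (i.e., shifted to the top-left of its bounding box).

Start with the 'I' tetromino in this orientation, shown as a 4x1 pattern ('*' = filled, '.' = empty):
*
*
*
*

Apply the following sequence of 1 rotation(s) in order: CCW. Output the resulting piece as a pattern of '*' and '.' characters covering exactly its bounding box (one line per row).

Answer: ****

Derivation:
Start:
*
*
*
*
After rotation 1 (CCW):
****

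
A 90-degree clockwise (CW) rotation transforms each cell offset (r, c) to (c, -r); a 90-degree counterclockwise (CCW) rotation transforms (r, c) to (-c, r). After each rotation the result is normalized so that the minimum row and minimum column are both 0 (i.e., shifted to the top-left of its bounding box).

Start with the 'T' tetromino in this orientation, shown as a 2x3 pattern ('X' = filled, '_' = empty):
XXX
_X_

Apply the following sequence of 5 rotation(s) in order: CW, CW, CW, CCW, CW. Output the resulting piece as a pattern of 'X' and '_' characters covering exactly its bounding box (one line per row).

Start:
XXX
_X_
After rotation 1 (CW):
_X
XX
_X
After rotation 2 (CW):
_X_
XXX
After rotation 3 (CW):
X_
XX
X_
After rotation 4 (CCW):
_X_
XXX
After rotation 5 (CW):
X_
XX
X_

Answer: X_
XX
X_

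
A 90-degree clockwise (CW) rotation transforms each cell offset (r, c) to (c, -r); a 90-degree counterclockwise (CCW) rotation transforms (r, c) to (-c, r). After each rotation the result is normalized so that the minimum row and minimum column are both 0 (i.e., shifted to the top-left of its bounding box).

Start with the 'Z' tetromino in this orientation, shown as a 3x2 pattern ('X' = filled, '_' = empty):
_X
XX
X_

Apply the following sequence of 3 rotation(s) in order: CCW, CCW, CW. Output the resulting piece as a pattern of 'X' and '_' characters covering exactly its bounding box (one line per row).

Start:
_X
XX
X_
After rotation 1 (CCW):
XX_
_XX
After rotation 2 (CCW):
_X
XX
X_
After rotation 3 (CW):
XX_
_XX

Answer: XX_
_XX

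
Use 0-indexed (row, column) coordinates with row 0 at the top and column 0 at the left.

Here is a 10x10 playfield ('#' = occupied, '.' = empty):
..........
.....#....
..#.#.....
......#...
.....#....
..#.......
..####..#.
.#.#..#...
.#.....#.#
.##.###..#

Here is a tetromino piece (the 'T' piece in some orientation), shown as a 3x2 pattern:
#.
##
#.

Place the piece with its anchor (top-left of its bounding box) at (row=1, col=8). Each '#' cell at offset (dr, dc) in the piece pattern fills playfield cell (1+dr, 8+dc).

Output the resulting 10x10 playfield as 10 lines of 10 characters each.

Answer: ..........
.....#..#.
..#.#...##
......#.#.
.....#....
..#.......
..####..#.
.#.#..#...
.#.....#.#
.##.###..#

Derivation:
Fill (1+0,8+0) = (1,8)
Fill (1+1,8+0) = (2,8)
Fill (1+1,8+1) = (2,9)
Fill (1+2,8+0) = (3,8)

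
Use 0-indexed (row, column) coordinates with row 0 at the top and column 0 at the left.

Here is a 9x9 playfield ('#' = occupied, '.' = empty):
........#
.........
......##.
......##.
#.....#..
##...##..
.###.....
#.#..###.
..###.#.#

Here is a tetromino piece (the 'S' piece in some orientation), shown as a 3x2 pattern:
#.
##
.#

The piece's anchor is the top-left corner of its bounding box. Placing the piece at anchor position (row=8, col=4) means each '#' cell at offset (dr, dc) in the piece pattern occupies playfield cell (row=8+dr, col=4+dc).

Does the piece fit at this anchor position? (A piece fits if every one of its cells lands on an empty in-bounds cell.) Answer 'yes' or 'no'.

Answer: no

Derivation:
Check each piece cell at anchor (8, 4):
  offset (0,0) -> (8,4): occupied ('#') -> FAIL
  offset (1,0) -> (9,4): out of bounds -> FAIL
  offset (1,1) -> (9,5): out of bounds -> FAIL
  offset (2,1) -> (10,5): out of bounds -> FAIL
All cells valid: no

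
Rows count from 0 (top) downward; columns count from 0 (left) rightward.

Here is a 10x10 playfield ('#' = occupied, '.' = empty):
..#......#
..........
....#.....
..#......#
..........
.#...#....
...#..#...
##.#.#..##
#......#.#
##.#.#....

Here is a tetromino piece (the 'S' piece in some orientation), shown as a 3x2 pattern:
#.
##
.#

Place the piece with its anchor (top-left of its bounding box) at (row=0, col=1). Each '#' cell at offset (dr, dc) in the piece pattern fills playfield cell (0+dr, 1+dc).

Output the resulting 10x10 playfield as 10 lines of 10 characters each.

Answer: .##......#
.##.......
..#.#.....
..#......#
..........
.#...#....
...#..#...
##.#.#..##
#......#.#
##.#.#....

Derivation:
Fill (0+0,1+0) = (0,1)
Fill (0+1,1+0) = (1,1)
Fill (0+1,1+1) = (1,2)
Fill (0+2,1+1) = (2,2)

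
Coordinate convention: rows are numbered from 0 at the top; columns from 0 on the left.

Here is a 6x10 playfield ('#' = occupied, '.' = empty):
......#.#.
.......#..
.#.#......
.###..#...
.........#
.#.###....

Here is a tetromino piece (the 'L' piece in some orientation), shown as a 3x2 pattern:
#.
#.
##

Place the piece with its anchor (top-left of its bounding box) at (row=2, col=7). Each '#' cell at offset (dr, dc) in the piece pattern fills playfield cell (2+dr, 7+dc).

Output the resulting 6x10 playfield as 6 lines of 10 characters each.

Fill (2+0,7+0) = (2,7)
Fill (2+1,7+0) = (3,7)
Fill (2+2,7+0) = (4,7)
Fill (2+2,7+1) = (4,8)

Answer: ......#.#.
.......#..
.#.#...#..
.###..##..
.......###
.#.###....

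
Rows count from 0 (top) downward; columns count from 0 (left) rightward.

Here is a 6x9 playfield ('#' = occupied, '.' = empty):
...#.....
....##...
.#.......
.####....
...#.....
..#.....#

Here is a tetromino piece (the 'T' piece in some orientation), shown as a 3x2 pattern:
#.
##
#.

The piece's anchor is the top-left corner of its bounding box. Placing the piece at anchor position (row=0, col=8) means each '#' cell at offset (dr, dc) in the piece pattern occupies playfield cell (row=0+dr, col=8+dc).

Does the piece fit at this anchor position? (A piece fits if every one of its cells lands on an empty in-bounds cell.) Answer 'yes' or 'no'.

Answer: no

Derivation:
Check each piece cell at anchor (0, 8):
  offset (0,0) -> (0,8): empty -> OK
  offset (1,0) -> (1,8): empty -> OK
  offset (1,1) -> (1,9): out of bounds -> FAIL
  offset (2,0) -> (2,8): empty -> OK
All cells valid: no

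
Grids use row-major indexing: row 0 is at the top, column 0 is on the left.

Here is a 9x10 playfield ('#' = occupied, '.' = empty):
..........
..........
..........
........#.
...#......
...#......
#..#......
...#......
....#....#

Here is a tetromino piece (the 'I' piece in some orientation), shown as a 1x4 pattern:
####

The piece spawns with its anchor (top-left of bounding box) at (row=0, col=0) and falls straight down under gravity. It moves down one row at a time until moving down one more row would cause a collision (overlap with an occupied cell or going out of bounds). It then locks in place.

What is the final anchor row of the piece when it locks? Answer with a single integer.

Spawn at (row=0, col=0). Try each row:
  row 0: fits
  row 1: fits
  row 2: fits
  row 3: fits
  row 4: blocked -> lock at row 3

Answer: 3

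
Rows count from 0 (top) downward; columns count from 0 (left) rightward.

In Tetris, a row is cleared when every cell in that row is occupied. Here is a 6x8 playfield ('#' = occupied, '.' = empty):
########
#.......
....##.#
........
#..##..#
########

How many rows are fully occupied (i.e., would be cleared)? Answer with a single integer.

Check each row:
  row 0: 0 empty cells -> FULL (clear)
  row 1: 7 empty cells -> not full
  row 2: 5 empty cells -> not full
  row 3: 8 empty cells -> not full
  row 4: 4 empty cells -> not full
  row 5: 0 empty cells -> FULL (clear)
Total rows cleared: 2

Answer: 2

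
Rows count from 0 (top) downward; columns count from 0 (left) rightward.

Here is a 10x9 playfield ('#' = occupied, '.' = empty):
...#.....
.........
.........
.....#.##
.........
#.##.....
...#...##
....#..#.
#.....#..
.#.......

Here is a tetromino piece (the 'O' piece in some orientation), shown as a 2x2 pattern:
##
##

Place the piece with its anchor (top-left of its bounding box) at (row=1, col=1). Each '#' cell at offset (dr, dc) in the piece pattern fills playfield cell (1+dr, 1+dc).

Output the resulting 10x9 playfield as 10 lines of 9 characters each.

Fill (1+0,1+0) = (1,1)
Fill (1+0,1+1) = (1,2)
Fill (1+1,1+0) = (2,1)
Fill (1+1,1+1) = (2,2)

Answer: ...#.....
.##......
.##......
.....#.##
.........
#.##.....
...#...##
....#..#.
#.....#..
.#.......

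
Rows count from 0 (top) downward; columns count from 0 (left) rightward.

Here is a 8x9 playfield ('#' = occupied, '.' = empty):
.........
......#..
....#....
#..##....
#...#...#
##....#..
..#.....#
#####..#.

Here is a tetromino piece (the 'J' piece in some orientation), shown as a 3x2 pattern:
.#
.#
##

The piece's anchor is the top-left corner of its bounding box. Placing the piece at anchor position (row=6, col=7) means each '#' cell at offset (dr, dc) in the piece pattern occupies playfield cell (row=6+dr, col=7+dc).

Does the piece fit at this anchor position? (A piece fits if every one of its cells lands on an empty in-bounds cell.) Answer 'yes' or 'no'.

Check each piece cell at anchor (6, 7):
  offset (0,1) -> (6,8): occupied ('#') -> FAIL
  offset (1,1) -> (7,8): empty -> OK
  offset (2,0) -> (8,7): out of bounds -> FAIL
  offset (2,1) -> (8,8): out of bounds -> FAIL
All cells valid: no

Answer: no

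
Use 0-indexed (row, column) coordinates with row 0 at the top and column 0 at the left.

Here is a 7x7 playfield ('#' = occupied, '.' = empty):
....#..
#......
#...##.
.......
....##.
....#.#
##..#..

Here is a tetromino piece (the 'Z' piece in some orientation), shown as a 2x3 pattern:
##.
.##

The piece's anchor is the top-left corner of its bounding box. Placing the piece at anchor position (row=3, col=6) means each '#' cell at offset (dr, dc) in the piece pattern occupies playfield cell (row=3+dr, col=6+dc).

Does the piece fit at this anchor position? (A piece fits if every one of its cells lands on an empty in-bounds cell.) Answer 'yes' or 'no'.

Check each piece cell at anchor (3, 6):
  offset (0,0) -> (3,6): empty -> OK
  offset (0,1) -> (3,7): out of bounds -> FAIL
  offset (1,1) -> (4,7): out of bounds -> FAIL
  offset (1,2) -> (4,8): out of bounds -> FAIL
All cells valid: no

Answer: no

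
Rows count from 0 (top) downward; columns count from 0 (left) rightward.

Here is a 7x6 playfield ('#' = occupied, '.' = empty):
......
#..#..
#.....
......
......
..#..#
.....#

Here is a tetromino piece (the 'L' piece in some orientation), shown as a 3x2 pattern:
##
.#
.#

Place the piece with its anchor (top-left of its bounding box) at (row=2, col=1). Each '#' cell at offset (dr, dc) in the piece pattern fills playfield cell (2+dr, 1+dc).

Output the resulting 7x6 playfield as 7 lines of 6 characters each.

Answer: ......
#..#..
###...
..#...
..#...
..#..#
.....#

Derivation:
Fill (2+0,1+0) = (2,1)
Fill (2+0,1+1) = (2,2)
Fill (2+1,1+1) = (3,2)
Fill (2+2,1+1) = (4,2)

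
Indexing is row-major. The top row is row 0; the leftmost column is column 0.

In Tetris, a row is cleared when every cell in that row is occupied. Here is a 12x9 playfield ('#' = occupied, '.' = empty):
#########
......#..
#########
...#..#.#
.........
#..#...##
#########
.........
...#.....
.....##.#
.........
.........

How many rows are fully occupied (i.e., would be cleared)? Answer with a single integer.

Answer: 3

Derivation:
Check each row:
  row 0: 0 empty cells -> FULL (clear)
  row 1: 8 empty cells -> not full
  row 2: 0 empty cells -> FULL (clear)
  row 3: 6 empty cells -> not full
  row 4: 9 empty cells -> not full
  row 5: 5 empty cells -> not full
  row 6: 0 empty cells -> FULL (clear)
  row 7: 9 empty cells -> not full
  row 8: 8 empty cells -> not full
  row 9: 6 empty cells -> not full
  row 10: 9 empty cells -> not full
  row 11: 9 empty cells -> not full
Total rows cleared: 3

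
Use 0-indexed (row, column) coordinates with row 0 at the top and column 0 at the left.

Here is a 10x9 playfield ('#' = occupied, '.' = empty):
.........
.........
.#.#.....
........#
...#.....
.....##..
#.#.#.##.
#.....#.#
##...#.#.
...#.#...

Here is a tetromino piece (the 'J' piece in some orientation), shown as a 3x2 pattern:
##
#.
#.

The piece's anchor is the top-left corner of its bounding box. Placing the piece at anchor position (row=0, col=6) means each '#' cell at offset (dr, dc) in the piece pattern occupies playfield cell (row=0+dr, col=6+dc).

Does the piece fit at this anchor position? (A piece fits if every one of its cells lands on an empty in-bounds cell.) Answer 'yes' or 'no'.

Answer: yes

Derivation:
Check each piece cell at anchor (0, 6):
  offset (0,0) -> (0,6): empty -> OK
  offset (0,1) -> (0,7): empty -> OK
  offset (1,0) -> (1,6): empty -> OK
  offset (2,0) -> (2,6): empty -> OK
All cells valid: yes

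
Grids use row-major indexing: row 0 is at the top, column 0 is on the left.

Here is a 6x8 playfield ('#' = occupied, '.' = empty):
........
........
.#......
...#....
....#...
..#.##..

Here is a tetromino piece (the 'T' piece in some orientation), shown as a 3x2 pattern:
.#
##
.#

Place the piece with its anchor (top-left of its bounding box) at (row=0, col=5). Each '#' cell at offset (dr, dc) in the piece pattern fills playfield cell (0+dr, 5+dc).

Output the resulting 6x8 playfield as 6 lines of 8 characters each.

Answer: ......#.
.....##.
.#....#.
...#....
....#...
..#.##..

Derivation:
Fill (0+0,5+1) = (0,6)
Fill (0+1,5+0) = (1,5)
Fill (0+1,5+1) = (1,6)
Fill (0+2,5+1) = (2,6)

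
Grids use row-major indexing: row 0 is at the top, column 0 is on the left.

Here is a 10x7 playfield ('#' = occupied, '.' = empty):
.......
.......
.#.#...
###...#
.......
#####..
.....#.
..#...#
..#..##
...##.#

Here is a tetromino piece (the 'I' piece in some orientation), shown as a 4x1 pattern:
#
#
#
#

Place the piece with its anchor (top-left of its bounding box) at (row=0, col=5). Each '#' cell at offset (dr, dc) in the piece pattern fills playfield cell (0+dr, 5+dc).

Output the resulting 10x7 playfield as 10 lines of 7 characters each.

Answer: .....#.
.....#.
.#.#.#.
###..##
.......
#####..
.....#.
..#...#
..#..##
...##.#

Derivation:
Fill (0+0,5+0) = (0,5)
Fill (0+1,5+0) = (1,5)
Fill (0+2,5+0) = (2,5)
Fill (0+3,5+0) = (3,5)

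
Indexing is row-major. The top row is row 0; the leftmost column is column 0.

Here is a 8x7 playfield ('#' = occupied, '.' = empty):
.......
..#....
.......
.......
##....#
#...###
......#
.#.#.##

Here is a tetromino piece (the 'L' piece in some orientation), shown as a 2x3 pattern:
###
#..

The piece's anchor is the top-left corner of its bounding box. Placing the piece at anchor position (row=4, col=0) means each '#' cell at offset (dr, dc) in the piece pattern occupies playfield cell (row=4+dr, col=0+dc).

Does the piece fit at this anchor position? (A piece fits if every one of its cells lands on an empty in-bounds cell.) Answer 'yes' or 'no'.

Answer: no

Derivation:
Check each piece cell at anchor (4, 0):
  offset (0,0) -> (4,0): occupied ('#') -> FAIL
  offset (0,1) -> (4,1): occupied ('#') -> FAIL
  offset (0,2) -> (4,2): empty -> OK
  offset (1,0) -> (5,0): occupied ('#') -> FAIL
All cells valid: no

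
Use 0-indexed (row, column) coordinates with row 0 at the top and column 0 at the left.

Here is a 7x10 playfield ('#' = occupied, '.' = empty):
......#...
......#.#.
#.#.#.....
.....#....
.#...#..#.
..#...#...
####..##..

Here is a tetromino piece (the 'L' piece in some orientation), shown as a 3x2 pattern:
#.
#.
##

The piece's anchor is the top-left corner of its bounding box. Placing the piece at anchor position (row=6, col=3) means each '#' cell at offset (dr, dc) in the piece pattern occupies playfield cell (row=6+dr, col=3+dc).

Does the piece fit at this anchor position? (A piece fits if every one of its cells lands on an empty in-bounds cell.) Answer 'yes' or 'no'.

Check each piece cell at anchor (6, 3):
  offset (0,0) -> (6,3): occupied ('#') -> FAIL
  offset (1,0) -> (7,3): out of bounds -> FAIL
  offset (2,0) -> (8,3): out of bounds -> FAIL
  offset (2,1) -> (8,4): out of bounds -> FAIL
All cells valid: no

Answer: no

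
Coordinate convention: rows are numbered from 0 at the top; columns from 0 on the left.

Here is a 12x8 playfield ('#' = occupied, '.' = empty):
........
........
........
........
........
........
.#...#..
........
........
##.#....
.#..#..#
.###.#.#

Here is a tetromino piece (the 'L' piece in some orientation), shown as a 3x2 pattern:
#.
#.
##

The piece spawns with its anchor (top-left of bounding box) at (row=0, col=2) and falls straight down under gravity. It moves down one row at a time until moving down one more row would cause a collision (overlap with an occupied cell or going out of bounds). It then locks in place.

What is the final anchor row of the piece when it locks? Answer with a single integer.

Answer: 6

Derivation:
Spawn at (row=0, col=2). Try each row:
  row 0: fits
  row 1: fits
  row 2: fits
  row 3: fits
  row 4: fits
  row 5: fits
  row 6: fits
  row 7: blocked -> lock at row 6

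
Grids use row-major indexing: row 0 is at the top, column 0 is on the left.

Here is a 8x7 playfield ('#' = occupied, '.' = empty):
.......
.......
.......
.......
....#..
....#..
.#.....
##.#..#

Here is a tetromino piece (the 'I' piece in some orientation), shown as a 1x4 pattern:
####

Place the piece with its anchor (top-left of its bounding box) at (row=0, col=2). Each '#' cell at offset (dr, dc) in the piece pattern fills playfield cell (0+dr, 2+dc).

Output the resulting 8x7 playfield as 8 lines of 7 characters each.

Answer: ..####.
.......
.......
.......
....#..
....#..
.#.....
##.#..#

Derivation:
Fill (0+0,2+0) = (0,2)
Fill (0+0,2+1) = (0,3)
Fill (0+0,2+2) = (0,4)
Fill (0+0,2+3) = (0,5)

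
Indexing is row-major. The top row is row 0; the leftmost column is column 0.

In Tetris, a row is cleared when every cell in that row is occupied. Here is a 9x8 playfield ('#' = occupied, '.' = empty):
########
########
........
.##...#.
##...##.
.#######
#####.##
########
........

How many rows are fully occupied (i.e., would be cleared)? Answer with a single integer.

Answer: 3

Derivation:
Check each row:
  row 0: 0 empty cells -> FULL (clear)
  row 1: 0 empty cells -> FULL (clear)
  row 2: 8 empty cells -> not full
  row 3: 5 empty cells -> not full
  row 4: 4 empty cells -> not full
  row 5: 1 empty cell -> not full
  row 6: 1 empty cell -> not full
  row 7: 0 empty cells -> FULL (clear)
  row 8: 8 empty cells -> not full
Total rows cleared: 3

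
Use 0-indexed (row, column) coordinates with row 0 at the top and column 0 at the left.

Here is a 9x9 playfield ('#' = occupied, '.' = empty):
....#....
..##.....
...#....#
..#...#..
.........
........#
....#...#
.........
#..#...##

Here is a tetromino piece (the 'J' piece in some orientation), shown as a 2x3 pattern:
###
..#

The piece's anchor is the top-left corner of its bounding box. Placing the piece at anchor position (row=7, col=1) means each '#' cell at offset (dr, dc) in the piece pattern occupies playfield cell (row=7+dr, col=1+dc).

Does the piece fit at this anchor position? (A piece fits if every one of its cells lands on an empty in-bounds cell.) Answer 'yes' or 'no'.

Check each piece cell at anchor (7, 1):
  offset (0,0) -> (7,1): empty -> OK
  offset (0,1) -> (7,2): empty -> OK
  offset (0,2) -> (7,3): empty -> OK
  offset (1,2) -> (8,3): occupied ('#') -> FAIL
All cells valid: no

Answer: no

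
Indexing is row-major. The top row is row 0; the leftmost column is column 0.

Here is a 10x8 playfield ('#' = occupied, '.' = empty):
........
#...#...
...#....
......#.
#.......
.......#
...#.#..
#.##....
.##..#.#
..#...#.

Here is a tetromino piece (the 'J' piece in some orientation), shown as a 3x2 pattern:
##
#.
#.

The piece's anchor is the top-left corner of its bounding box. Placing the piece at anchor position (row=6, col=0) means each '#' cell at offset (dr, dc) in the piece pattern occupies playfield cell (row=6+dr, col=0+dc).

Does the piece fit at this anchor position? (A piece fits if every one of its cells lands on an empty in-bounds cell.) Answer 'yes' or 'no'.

Check each piece cell at anchor (6, 0):
  offset (0,0) -> (6,0): empty -> OK
  offset (0,1) -> (6,1): empty -> OK
  offset (1,0) -> (7,0): occupied ('#') -> FAIL
  offset (2,0) -> (8,0): empty -> OK
All cells valid: no

Answer: no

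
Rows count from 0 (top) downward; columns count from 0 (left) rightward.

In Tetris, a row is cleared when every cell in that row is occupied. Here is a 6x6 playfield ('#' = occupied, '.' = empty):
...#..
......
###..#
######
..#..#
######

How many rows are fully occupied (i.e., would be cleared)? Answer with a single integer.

Check each row:
  row 0: 5 empty cells -> not full
  row 1: 6 empty cells -> not full
  row 2: 2 empty cells -> not full
  row 3: 0 empty cells -> FULL (clear)
  row 4: 4 empty cells -> not full
  row 5: 0 empty cells -> FULL (clear)
Total rows cleared: 2

Answer: 2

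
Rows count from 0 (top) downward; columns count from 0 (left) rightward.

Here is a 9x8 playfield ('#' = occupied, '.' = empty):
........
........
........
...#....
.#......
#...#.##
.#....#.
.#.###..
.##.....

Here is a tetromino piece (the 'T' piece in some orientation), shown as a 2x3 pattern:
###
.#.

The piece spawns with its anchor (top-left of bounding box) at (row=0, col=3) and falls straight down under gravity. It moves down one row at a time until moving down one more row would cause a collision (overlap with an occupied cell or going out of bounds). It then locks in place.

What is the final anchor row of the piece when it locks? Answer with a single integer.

Answer: 2

Derivation:
Spawn at (row=0, col=3). Try each row:
  row 0: fits
  row 1: fits
  row 2: fits
  row 3: blocked -> lock at row 2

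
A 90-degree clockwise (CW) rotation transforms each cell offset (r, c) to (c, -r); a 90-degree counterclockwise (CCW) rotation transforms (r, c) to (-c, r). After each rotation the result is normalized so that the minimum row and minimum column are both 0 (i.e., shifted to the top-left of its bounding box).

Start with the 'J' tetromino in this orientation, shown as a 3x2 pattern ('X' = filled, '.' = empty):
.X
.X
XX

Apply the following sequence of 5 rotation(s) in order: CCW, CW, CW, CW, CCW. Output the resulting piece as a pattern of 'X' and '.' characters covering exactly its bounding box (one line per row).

Answer: X..
XXX

Derivation:
Start:
.X
.X
XX
After rotation 1 (CCW):
XXX
..X
After rotation 2 (CW):
.X
.X
XX
After rotation 3 (CW):
X..
XXX
After rotation 4 (CW):
XX
X.
X.
After rotation 5 (CCW):
X..
XXX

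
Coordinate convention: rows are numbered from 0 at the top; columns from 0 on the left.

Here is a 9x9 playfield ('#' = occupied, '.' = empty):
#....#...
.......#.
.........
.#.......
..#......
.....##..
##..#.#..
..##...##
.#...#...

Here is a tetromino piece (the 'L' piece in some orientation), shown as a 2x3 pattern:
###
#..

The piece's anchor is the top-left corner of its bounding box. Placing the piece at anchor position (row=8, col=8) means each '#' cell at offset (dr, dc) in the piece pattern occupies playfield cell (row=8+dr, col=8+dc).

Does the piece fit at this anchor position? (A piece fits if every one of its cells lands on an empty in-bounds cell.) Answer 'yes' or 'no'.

Answer: no

Derivation:
Check each piece cell at anchor (8, 8):
  offset (0,0) -> (8,8): empty -> OK
  offset (0,1) -> (8,9): out of bounds -> FAIL
  offset (0,2) -> (8,10): out of bounds -> FAIL
  offset (1,0) -> (9,8): out of bounds -> FAIL
All cells valid: no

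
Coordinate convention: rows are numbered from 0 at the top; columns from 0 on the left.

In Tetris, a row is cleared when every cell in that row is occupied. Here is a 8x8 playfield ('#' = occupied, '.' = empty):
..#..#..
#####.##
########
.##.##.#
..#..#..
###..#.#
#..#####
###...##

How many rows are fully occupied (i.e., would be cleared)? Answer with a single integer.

Check each row:
  row 0: 6 empty cells -> not full
  row 1: 1 empty cell -> not full
  row 2: 0 empty cells -> FULL (clear)
  row 3: 3 empty cells -> not full
  row 4: 6 empty cells -> not full
  row 5: 3 empty cells -> not full
  row 6: 2 empty cells -> not full
  row 7: 3 empty cells -> not full
Total rows cleared: 1

Answer: 1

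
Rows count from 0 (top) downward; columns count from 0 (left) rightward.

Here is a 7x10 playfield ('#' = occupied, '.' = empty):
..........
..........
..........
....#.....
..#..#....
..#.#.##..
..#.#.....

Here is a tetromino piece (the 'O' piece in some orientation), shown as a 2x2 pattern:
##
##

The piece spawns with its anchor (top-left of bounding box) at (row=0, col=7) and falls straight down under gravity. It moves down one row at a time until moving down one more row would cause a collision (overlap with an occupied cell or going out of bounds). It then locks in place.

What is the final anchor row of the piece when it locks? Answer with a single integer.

Spawn at (row=0, col=7). Try each row:
  row 0: fits
  row 1: fits
  row 2: fits
  row 3: fits
  row 4: blocked -> lock at row 3

Answer: 3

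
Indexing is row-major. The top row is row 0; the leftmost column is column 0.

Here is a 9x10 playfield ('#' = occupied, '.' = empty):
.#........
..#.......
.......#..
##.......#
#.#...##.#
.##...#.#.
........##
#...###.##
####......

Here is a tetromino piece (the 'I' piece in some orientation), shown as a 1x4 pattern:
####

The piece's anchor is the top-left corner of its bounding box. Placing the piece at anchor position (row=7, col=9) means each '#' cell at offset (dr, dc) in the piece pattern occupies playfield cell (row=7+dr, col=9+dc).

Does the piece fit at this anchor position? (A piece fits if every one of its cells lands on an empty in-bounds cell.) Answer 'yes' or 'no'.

Check each piece cell at anchor (7, 9):
  offset (0,0) -> (7,9): occupied ('#') -> FAIL
  offset (0,1) -> (7,10): out of bounds -> FAIL
  offset (0,2) -> (7,11): out of bounds -> FAIL
  offset (0,3) -> (7,12): out of bounds -> FAIL
All cells valid: no

Answer: no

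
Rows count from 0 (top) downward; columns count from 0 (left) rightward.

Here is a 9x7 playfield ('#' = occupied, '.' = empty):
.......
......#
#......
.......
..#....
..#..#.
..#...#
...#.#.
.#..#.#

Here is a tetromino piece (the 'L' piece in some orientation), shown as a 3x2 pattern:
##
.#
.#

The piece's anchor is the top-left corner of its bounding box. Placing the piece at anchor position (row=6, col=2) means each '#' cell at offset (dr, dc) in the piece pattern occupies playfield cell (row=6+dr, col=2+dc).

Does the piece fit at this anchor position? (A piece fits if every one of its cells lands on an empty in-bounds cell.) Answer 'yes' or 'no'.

Check each piece cell at anchor (6, 2):
  offset (0,0) -> (6,2): occupied ('#') -> FAIL
  offset (0,1) -> (6,3): empty -> OK
  offset (1,1) -> (7,3): occupied ('#') -> FAIL
  offset (2,1) -> (8,3): empty -> OK
All cells valid: no

Answer: no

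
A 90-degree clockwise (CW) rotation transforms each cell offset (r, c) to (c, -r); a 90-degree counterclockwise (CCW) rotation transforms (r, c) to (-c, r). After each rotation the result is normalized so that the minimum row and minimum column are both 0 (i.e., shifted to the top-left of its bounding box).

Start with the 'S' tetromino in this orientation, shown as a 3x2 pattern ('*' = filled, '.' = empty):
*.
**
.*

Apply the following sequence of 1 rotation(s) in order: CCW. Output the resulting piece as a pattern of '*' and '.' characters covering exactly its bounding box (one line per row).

Answer: .**
**.

Derivation:
Start:
*.
**
.*
After rotation 1 (CCW):
.**
**.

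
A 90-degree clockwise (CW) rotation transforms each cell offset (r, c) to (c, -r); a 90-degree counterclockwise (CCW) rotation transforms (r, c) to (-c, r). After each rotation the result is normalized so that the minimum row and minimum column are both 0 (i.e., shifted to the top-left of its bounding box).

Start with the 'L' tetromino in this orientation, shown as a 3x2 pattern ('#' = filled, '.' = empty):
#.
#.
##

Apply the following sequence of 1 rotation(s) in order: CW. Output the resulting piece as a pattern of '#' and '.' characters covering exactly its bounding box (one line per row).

Start:
#.
#.
##
After rotation 1 (CW):
###
#..

Answer: ###
#..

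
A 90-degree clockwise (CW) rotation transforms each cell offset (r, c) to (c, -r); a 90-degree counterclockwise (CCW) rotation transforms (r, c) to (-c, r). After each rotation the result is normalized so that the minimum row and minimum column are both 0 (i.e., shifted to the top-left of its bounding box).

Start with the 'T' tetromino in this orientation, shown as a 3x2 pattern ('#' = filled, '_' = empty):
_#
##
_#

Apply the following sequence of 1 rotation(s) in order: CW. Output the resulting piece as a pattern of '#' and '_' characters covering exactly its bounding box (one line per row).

Start:
_#
##
_#
After rotation 1 (CW):
_#_
###

Answer: _#_
###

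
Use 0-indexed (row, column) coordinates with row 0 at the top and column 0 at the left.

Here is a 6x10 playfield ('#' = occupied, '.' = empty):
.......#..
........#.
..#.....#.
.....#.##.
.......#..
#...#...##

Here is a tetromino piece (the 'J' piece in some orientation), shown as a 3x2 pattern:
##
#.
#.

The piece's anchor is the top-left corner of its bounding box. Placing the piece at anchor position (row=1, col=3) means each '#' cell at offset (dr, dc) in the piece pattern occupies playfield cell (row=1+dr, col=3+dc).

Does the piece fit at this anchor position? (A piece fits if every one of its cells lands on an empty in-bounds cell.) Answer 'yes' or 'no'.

Answer: yes

Derivation:
Check each piece cell at anchor (1, 3):
  offset (0,0) -> (1,3): empty -> OK
  offset (0,1) -> (1,4): empty -> OK
  offset (1,0) -> (2,3): empty -> OK
  offset (2,0) -> (3,3): empty -> OK
All cells valid: yes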